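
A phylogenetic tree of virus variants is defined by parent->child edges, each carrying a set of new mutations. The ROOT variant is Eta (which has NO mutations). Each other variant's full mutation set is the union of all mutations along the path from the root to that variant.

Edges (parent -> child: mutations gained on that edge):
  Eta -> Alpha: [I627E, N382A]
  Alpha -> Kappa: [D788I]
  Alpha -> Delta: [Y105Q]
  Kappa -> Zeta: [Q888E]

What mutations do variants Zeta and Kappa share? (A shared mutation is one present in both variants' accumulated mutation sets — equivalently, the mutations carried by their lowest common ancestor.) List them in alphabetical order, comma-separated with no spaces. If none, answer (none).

Answer: D788I,I627E,N382A

Derivation:
Accumulating mutations along path to Zeta:
  At Eta: gained [] -> total []
  At Alpha: gained ['I627E', 'N382A'] -> total ['I627E', 'N382A']
  At Kappa: gained ['D788I'] -> total ['D788I', 'I627E', 'N382A']
  At Zeta: gained ['Q888E'] -> total ['D788I', 'I627E', 'N382A', 'Q888E']
Mutations(Zeta) = ['D788I', 'I627E', 'N382A', 'Q888E']
Accumulating mutations along path to Kappa:
  At Eta: gained [] -> total []
  At Alpha: gained ['I627E', 'N382A'] -> total ['I627E', 'N382A']
  At Kappa: gained ['D788I'] -> total ['D788I', 'I627E', 'N382A']
Mutations(Kappa) = ['D788I', 'I627E', 'N382A']
Intersection: ['D788I', 'I627E', 'N382A', 'Q888E'] ∩ ['D788I', 'I627E', 'N382A'] = ['D788I', 'I627E', 'N382A']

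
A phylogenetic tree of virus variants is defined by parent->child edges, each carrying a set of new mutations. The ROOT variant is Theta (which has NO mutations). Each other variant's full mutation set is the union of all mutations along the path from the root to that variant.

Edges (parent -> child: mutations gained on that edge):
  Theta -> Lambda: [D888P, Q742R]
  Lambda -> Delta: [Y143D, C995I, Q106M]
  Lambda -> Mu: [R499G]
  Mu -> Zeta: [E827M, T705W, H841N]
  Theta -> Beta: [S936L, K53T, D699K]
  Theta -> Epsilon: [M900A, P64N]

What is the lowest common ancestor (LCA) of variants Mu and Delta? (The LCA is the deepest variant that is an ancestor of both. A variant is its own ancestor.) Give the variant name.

Answer: Lambda

Derivation:
Path from root to Mu: Theta -> Lambda -> Mu
  ancestors of Mu: {Theta, Lambda, Mu}
Path from root to Delta: Theta -> Lambda -> Delta
  ancestors of Delta: {Theta, Lambda, Delta}
Common ancestors: {Theta, Lambda}
Walk up from Delta: Delta (not in ancestors of Mu), Lambda (in ancestors of Mu), Theta (in ancestors of Mu)
Deepest common ancestor (LCA) = Lambda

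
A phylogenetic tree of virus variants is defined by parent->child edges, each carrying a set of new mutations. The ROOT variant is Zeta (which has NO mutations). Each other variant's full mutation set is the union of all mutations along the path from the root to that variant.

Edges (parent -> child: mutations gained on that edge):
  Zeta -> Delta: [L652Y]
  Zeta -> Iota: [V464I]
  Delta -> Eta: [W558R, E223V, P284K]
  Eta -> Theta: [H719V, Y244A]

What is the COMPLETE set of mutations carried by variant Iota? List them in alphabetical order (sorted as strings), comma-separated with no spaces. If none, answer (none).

At Zeta: gained [] -> total []
At Iota: gained ['V464I'] -> total ['V464I']

Answer: V464I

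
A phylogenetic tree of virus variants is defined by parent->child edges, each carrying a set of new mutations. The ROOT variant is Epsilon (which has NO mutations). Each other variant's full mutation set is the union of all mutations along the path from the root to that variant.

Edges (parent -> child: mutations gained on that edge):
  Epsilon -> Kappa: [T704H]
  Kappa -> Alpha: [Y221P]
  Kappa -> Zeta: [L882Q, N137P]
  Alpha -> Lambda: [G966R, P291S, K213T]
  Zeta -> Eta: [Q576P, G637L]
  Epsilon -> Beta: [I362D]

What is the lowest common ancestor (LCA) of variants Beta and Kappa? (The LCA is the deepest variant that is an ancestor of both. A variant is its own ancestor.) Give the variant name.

Answer: Epsilon

Derivation:
Path from root to Beta: Epsilon -> Beta
  ancestors of Beta: {Epsilon, Beta}
Path from root to Kappa: Epsilon -> Kappa
  ancestors of Kappa: {Epsilon, Kappa}
Common ancestors: {Epsilon}
Walk up from Kappa: Kappa (not in ancestors of Beta), Epsilon (in ancestors of Beta)
Deepest common ancestor (LCA) = Epsilon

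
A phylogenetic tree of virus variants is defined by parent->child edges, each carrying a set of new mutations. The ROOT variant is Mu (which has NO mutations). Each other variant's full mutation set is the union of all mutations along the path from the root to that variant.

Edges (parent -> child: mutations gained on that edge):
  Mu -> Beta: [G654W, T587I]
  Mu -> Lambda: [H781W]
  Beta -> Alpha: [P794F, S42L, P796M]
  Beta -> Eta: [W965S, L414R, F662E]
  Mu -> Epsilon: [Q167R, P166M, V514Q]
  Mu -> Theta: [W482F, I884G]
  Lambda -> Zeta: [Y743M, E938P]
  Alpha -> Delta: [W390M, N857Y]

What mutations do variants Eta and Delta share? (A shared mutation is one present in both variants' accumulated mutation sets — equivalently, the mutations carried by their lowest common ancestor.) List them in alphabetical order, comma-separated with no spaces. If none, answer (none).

Accumulating mutations along path to Eta:
  At Mu: gained [] -> total []
  At Beta: gained ['G654W', 'T587I'] -> total ['G654W', 'T587I']
  At Eta: gained ['W965S', 'L414R', 'F662E'] -> total ['F662E', 'G654W', 'L414R', 'T587I', 'W965S']
Mutations(Eta) = ['F662E', 'G654W', 'L414R', 'T587I', 'W965S']
Accumulating mutations along path to Delta:
  At Mu: gained [] -> total []
  At Beta: gained ['G654W', 'T587I'] -> total ['G654W', 'T587I']
  At Alpha: gained ['P794F', 'S42L', 'P796M'] -> total ['G654W', 'P794F', 'P796M', 'S42L', 'T587I']
  At Delta: gained ['W390M', 'N857Y'] -> total ['G654W', 'N857Y', 'P794F', 'P796M', 'S42L', 'T587I', 'W390M']
Mutations(Delta) = ['G654W', 'N857Y', 'P794F', 'P796M', 'S42L', 'T587I', 'W390M']
Intersection: ['F662E', 'G654W', 'L414R', 'T587I', 'W965S'] ∩ ['G654W', 'N857Y', 'P794F', 'P796M', 'S42L', 'T587I', 'W390M'] = ['G654W', 'T587I']

Answer: G654W,T587I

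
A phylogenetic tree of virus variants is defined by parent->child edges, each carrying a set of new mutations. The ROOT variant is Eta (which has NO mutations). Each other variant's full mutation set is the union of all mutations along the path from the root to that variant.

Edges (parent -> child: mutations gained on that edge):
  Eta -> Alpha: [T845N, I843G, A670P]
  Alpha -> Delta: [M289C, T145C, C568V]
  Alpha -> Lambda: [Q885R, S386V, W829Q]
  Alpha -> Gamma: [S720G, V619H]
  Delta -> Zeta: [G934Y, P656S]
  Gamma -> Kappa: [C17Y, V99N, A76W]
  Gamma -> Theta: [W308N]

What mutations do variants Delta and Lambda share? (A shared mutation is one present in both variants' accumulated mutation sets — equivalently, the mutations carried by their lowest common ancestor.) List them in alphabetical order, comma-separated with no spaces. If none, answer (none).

Accumulating mutations along path to Delta:
  At Eta: gained [] -> total []
  At Alpha: gained ['T845N', 'I843G', 'A670P'] -> total ['A670P', 'I843G', 'T845N']
  At Delta: gained ['M289C', 'T145C', 'C568V'] -> total ['A670P', 'C568V', 'I843G', 'M289C', 'T145C', 'T845N']
Mutations(Delta) = ['A670P', 'C568V', 'I843G', 'M289C', 'T145C', 'T845N']
Accumulating mutations along path to Lambda:
  At Eta: gained [] -> total []
  At Alpha: gained ['T845N', 'I843G', 'A670P'] -> total ['A670P', 'I843G', 'T845N']
  At Lambda: gained ['Q885R', 'S386V', 'W829Q'] -> total ['A670P', 'I843G', 'Q885R', 'S386V', 'T845N', 'W829Q']
Mutations(Lambda) = ['A670P', 'I843G', 'Q885R', 'S386V', 'T845N', 'W829Q']
Intersection: ['A670P', 'C568V', 'I843G', 'M289C', 'T145C', 'T845N'] ∩ ['A670P', 'I843G', 'Q885R', 'S386V', 'T845N', 'W829Q'] = ['A670P', 'I843G', 'T845N']

Answer: A670P,I843G,T845N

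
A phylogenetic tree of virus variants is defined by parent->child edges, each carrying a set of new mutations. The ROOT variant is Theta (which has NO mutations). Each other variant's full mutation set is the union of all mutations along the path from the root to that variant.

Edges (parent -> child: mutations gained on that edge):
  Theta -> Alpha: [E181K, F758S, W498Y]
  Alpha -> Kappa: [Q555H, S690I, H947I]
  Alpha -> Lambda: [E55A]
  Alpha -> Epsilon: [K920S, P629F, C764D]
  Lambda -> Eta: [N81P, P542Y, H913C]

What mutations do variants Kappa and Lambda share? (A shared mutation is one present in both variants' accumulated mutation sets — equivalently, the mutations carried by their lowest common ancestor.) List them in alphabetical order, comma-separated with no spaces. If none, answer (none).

Accumulating mutations along path to Kappa:
  At Theta: gained [] -> total []
  At Alpha: gained ['E181K', 'F758S', 'W498Y'] -> total ['E181K', 'F758S', 'W498Y']
  At Kappa: gained ['Q555H', 'S690I', 'H947I'] -> total ['E181K', 'F758S', 'H947I', 'Q555H', 'S690I', 'W498Y']
Mutations(Kappa) = ['E181K', 'F758S', 'H947I', 'Q555H', 'S690I', 'W498Y']
Accumulating mutations along path to Lambda:
  At Theta: gained [] -> total []
  At Alpha: gained ['E181K', 'F758S', 'W498Y'] -> total ['E181K', 'F758S', 'W498Y']
  At Lambda: gained ['E55A'] -> total ['E181K', 'E55A', 'F758S', 'W498Y']
Mutations(Lambda) = ['E181K', 'E55A', 'F758S', 'W498Y']
Intersection: ['E181K', 'F758S', 'H947I', 'Q555H', 'S690I', 'W498Y'] ∩ ['E181K', 'E55A', 'F758S', 'W498Y'] = ['E181K', 'F758S', 'W498Y']

Answer: E181K,F758S,W498Y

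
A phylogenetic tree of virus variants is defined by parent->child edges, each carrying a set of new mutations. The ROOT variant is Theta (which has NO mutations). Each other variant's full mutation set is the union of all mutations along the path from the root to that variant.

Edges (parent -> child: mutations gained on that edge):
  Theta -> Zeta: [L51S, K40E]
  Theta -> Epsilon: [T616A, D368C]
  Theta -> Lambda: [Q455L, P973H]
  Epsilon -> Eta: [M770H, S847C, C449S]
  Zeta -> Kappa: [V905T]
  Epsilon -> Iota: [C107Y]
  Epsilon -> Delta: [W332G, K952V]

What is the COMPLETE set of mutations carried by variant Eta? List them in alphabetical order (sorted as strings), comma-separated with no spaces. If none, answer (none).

Answer: C449S,D368C,M770H,S847C,T616A

Derivation:
At Theta: gained [] -> total []
At Epsilon: gained ['T616A', 'D368C'] -> total ['D368C', 'T616A']
At Eta: gained ['M770H', 'S847C', 'C449S'] -> total ['C449S', 'D368C', 'M770H', 'S847C', 'T616A']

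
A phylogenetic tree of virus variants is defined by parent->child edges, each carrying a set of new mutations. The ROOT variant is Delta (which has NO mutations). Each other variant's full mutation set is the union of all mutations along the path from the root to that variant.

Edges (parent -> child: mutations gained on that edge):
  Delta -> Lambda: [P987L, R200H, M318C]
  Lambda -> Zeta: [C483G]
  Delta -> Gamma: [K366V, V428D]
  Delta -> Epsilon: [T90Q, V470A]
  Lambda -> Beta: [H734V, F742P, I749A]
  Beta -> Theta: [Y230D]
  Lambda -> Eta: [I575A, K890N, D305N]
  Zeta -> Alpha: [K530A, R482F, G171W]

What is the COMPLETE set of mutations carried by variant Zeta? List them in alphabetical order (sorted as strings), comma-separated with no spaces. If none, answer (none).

At Delta: gained [] -> total []
At Lambda: gained ['P987L', 'R200H', 'M318C'] -> total ['M318C', 'P987L', 'R200H']
At Zeta: gained ['C483G'] -> total ['C483G', 'M318C', 'P987L', 'R200H']

Answer: C483G,M318C,P987L,R200H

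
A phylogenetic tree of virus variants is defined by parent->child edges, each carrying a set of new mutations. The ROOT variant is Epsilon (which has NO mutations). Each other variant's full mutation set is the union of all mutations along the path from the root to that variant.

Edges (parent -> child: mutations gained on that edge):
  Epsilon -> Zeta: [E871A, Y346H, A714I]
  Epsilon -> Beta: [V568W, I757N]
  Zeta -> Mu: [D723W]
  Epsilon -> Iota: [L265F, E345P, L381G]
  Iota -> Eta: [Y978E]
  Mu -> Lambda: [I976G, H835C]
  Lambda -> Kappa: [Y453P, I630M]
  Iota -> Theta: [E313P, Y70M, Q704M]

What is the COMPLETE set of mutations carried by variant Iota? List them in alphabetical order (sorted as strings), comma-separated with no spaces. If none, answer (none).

Answer: E345P,L265F,L381G

Derivation:
At Epsilon: gained [] -> total []
At Iota: gained ['L265F', 'E345P', 'L381G'] -> total ['E345P', 'L265F', 'L381G']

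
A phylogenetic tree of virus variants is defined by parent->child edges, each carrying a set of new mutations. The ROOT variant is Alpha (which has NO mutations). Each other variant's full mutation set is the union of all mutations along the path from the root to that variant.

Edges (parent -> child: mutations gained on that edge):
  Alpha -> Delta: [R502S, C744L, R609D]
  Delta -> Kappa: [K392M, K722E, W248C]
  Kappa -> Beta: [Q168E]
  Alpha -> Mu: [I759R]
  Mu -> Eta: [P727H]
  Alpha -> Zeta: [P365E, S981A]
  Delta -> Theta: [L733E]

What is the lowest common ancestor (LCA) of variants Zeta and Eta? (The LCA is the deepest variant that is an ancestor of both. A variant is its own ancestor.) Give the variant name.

Answer: Alpha

Derivation:
Path from root to Zeta: Alpha -> Zeta
  ancestors of Zeta: {Alpha, Zeta}
Path from root to Eta: Alpha -> Mu -> Eta
  ancestors of Eta: {Alpha, Mu, Eta}
Common ancestors: {Alpha}
Walk up from Eta: Eta (not in ancestors of Zeta), Mu (not in ancestors of Zeta), Alpha (in ancestors of Zeta)
Deepest common ancestor (LCA) = Alpha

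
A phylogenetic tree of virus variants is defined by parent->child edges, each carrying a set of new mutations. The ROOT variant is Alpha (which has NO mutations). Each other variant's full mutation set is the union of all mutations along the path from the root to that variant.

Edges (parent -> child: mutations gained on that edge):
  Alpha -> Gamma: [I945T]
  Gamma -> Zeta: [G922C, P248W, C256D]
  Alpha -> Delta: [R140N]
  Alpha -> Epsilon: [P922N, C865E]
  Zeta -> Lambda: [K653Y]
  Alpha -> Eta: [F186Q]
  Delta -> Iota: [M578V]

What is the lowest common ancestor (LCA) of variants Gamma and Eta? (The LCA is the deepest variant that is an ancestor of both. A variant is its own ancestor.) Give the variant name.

Path from root to Gamma: Alpha -> Gamma
  ancestors of Gamma: {Alpha, Gamma}
Path from root to Eta: Alpha -> Eta
  ancestors of Eta: {Alpha, Eta}
Common ancestors: {Alpha}
Walk up from Eta: Eta (not in ancestors of Gamma), Alpha (in ancestors of Gamma)
Deepest common ancestor (LCA) = Alpha

Answer: Alpha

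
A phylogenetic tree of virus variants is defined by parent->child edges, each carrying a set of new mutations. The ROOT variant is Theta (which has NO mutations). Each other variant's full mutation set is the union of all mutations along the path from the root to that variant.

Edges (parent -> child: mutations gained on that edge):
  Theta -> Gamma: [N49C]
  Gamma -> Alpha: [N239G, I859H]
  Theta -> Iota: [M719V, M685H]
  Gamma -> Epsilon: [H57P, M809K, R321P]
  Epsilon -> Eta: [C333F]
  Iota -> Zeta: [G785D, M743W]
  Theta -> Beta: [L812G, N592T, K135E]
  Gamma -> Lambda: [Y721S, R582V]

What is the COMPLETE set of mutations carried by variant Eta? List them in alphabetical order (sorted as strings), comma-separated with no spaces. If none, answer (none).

Answer: C333F,H57P,M809K,N49C,R321P

Derivation:
At Theta: gained [] -> total []
At Gamma: gained ['N49C'] -> total ['N49C']
At Epsilon: gained ['H57P', 'M809K', 'R321P'] -> total ['H57P', 'M809K', 'N49C', 'R321P']
At Eta: gained ['C333F'] -> total ['C333F', 'H57P', 'M809K', 'N49C', 'R321P']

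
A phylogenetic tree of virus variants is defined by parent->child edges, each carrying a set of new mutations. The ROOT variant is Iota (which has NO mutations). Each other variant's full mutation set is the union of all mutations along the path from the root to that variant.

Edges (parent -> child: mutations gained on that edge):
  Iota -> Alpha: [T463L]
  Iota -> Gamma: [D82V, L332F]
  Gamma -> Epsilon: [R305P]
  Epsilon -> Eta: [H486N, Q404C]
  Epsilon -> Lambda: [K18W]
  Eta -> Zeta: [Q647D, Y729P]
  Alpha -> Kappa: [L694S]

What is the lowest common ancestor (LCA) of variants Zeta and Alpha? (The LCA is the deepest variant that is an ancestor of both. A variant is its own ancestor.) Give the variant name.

Answer: Iota

Derivation:
Path from root to Zeta: Iota -> Gamma -> Epsilon -> Eta -> Zeta
  ancestors of Zeta: {Iota, Gamma, Epsilon, Eta, Zeta}
Path from root to Alpha: Iota -> Alpha
  ancestors of Alpha: {Iota, Alpha}
Common ancestors: {Iota}
Walk up from Alpha: Alpha (not in ancestors of Zeta), Iota (in ancestors of Zeta)
Deepest common ancestor (LCA) = Iota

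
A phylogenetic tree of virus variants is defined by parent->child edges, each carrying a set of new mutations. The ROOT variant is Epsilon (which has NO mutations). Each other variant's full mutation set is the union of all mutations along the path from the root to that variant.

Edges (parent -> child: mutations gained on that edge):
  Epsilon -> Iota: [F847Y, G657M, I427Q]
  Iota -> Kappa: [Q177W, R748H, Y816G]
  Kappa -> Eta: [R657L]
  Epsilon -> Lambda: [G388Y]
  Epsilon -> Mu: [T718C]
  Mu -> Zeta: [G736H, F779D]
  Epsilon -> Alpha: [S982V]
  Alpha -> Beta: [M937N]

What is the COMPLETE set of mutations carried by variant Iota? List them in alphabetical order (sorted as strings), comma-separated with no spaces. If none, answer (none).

Answer: F847Y,G657M,I427Q

Derivation:
At Epsilon: gained [] -> total []
At Iota: gained ['F847Y', 'G657M', 'I427Q'] -> total ['F847Y', 'G657M', 'I427Q']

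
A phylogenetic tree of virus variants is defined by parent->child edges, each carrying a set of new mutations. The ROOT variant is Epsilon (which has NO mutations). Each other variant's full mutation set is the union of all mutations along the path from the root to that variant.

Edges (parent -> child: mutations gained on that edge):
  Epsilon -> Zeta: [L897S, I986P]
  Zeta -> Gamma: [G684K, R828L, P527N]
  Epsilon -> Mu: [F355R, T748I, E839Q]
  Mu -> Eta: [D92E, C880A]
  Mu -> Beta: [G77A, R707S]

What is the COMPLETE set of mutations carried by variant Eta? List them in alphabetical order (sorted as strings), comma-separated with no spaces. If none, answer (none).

At Epsilon: gained [] -> total []
At Mu: gained ['F355R', 'T748I', 'E839Q'] -> total ['E839Q', 'F355R', 'T748I']
At Eta: gained ['D92E', 'C880A'] -> total ['C880A', 'D92E', 'E839Q', 'F355R', 'T748I']

Answer: C880A,D92E,E839Q,F355R,T748I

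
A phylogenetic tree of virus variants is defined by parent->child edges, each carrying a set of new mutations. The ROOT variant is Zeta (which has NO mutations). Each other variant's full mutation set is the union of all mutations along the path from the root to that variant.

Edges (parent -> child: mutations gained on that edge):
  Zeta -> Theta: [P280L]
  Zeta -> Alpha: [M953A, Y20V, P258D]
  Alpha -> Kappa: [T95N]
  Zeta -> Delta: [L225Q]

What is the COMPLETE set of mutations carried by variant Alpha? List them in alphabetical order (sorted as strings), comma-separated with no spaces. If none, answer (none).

Answer: M953A,P258D,Y20V

Derivation:
At Zeta: gained [] -> total []
At Alpha: gained ['M953A', 'Y20V', 'P258D'] -> total ['M953A', 'P258D', 'Y20V']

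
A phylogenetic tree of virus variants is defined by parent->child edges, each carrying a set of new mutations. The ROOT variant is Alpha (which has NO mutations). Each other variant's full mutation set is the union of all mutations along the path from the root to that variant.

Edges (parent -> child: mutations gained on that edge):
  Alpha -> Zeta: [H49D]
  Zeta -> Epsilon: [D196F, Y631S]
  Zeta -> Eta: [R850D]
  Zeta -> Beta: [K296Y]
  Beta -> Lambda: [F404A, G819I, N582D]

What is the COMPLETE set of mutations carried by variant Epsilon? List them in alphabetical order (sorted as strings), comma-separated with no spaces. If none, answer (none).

Answer: D196F,H49D,Y631S

Derivation:
At Alpha: gained [] -> total []
At Zeta: gained ['H49D'] -> total ['H49D']
At Epsilon: gained ['D196F', 'Y631S'] -> total ['D196F', 'H49D', 'Y631S']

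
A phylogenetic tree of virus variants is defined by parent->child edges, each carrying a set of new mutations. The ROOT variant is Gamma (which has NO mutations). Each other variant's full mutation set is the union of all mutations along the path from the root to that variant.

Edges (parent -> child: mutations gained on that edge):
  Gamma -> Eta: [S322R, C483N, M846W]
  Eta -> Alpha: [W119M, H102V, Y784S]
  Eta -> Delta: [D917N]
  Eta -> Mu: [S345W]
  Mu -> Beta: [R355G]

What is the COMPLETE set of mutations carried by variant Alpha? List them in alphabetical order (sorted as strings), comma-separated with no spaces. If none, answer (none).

Answer: C483N,H102V,M846W,S322R,W119M,Y784S

Derivation:
At Gamma: gained [] -> total []
At Eta: gained ['S322R', 'C483N', 'M846W'] -> total ['C483N', 'M846W', 'S322R']
At Alpha: gained ['W119M', 'H102V', 'Y784S'] -> total ['C483N', 'H102V', 'M846W', 'S322R', 'W119M', 'Y784S']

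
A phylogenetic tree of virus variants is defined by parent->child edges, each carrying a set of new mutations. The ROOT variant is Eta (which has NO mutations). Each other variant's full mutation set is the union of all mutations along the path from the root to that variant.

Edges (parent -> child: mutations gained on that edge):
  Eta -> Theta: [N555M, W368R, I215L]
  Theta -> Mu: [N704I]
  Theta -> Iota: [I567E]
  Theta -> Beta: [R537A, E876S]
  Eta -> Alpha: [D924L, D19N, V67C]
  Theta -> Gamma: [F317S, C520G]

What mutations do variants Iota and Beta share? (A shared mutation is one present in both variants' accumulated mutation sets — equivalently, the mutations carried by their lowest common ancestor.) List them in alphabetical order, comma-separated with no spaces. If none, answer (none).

Accumulating mutations along path to Iota:
  At Eta: gained [] -> total []
  At Theta: gained ['N555M', 'W368R', 'I215L'] -> total ['I215L', 'N555M', 'W368R']
  At Iota: gained ['I567E'] -> total ['I215L', 'I567E', 'N555M', 'W368R']
Mutations(Iota) = ['I215L', 'I567E', 'N555M', 'W368R']
Accumulating mutations along path to Beta:
  At Eta: gained [] -> total []
  At Theta: gained ['N555M', 'W368R', 'I215L'] -> total ['I215L', 'N555M', 'W368R']
  At Beta: gained ['R537A', 'E876S'] -> total ['E876S', 'I215L', 'N555M', 'R537A', 'W368R']
Mutations(Beta) = ['E876S', 'I215L', 'N555M', 'R537A', 'W368R']
Intersection: ['I215L', 'I567E', 'N555M', 'W368R'] ∩ ['E876S', 'I215L', 'N555M', 'R537A', 'W368R'] = ['I215L', 'N555M', 'W368R']

Answer: I215L,N555M,W368R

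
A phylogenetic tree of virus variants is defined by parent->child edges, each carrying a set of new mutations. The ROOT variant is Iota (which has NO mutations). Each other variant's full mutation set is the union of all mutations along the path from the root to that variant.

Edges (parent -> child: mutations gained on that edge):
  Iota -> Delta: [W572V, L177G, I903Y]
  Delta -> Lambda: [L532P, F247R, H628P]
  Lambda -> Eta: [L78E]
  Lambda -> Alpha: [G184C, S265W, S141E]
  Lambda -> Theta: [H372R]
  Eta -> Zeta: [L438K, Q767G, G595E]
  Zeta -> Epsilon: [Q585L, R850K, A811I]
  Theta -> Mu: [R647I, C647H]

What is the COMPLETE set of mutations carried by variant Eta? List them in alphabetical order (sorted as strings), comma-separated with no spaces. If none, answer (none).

Answer: F247R,H628P,I903Y,L177G,L532P,L78E,W572V

Derivation:
At Iota: gained [] -> total []
At Delta: gained ['W572V', 'L177G', 'I903Y'] -> total ['I903Y', 'L177G', 'W572V']
At Lambda: gained ['L532P', 'F247R', 'H628P'] -> total ['F247R', 'H628P', 'I903Y', 'L177G', 'L532P', 'W572V']
At Eta: gained ['L78E'] -> total ['F247R', 'H628P', 'I903Y', 'L177G', 'L532P', 'L78E', 'W572V']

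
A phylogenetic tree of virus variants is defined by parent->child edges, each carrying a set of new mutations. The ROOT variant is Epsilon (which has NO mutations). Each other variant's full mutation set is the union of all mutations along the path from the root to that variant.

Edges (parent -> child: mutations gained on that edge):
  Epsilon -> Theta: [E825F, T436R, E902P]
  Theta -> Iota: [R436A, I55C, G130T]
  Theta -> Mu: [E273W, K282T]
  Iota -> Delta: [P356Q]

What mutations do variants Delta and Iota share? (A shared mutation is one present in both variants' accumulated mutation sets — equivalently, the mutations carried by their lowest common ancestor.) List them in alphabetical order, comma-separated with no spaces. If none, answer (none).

Answer: E825F,E902P,G130T,I55C,R436A,T436R

Derivation:
Accumulating mutations along path to Delta:
  At Epsilon: gained [] -> total []
  At Theta: gained ['E825F', 'T436R', 'E902P'] -> total ['E825F', 'E902P', 'T436R']
  At Iota: gained ['R436A', 'I55C', 'G130T'] -> total ['E825F', 'E902P', 'G130T', 'I55C', 'R436A', 'T436R']
  At Delta: gained ['P356Q'] -> total ['E825F', 'E902P', 'G130T', 'I55C', 'P356Q', 'R436A', 'T436R']
Mutations(Delta) = ['E825F', 'E902P', 'G130T', 'I55C', 'P356Q', 'R436A', 'T436R']
Accumulating mutations along path to Iota:
  At Epsilon: gained [] -> total []
  At Theta: gained ['E825F', 'T436R', 'E902P'] -> total ['E825F', 'E902P', 'T436R']
  At Iota: gained ['R436A', 'I55C', 'G130T'] -> total ['E825F', 'E902P', 'G130T', 'I55C', 'R436A', 'T436R']
Mutations(Iota) = ['E825F', 'E902P', 'G130T', 'I55C', 'R436A', 'T436R']
Intersection: ['E825F', 'E902P', 'G130T', 'I55C', 'P356Q', 'R436A', 'T436R'] ∩ ['E825F', 'E902P', 'G130T', 'I55C', 'R436A', 'T436R'] = ['E825F', 'E902P', 'G130T', 'I55C', 'R436A', 'T436R']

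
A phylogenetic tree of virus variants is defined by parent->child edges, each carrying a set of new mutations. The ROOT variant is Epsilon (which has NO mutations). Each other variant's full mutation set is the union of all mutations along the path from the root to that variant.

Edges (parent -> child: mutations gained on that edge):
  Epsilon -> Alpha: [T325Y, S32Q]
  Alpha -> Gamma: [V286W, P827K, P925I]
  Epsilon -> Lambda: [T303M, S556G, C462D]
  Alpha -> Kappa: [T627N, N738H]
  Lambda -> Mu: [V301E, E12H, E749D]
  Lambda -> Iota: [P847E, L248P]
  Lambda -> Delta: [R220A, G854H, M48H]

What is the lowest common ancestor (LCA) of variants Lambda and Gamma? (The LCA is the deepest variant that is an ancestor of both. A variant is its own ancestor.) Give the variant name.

Answer: Epsilon

Derivation:
Path from root to Lambda: Epsilon -> Lambda
  ancestors of Lambda: {Epsilon, Lambda}
Path from root to Gamma: Epsilon -> Alpha -> Gamma
  ancestors of Gamma: {Epsilon, Alpha, Gamma}
Common ancestors: {Epsilon}
Walk up from Gamma: Gamma (not in ancestors of Lambda), Alpha (not in ancestors of Lambda), Epsilon (in ancestors of Lambda)
Deepest common ancestor (LCA) = Epsilon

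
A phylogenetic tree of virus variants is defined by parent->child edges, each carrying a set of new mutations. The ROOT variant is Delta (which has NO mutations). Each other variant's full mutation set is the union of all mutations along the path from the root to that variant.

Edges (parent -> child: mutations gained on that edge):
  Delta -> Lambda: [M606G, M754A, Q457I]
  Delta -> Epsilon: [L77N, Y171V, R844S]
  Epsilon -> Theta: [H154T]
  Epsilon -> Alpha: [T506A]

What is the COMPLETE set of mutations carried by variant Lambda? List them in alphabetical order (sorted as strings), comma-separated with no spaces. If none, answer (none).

At Delta: gained [] -> total []
At Lambda: gained ['M606G', 'M754A', 'Q457I'] -> total ['M606G', 'M754A', 'Q457I']

Answer: M606G,M754A,Q457I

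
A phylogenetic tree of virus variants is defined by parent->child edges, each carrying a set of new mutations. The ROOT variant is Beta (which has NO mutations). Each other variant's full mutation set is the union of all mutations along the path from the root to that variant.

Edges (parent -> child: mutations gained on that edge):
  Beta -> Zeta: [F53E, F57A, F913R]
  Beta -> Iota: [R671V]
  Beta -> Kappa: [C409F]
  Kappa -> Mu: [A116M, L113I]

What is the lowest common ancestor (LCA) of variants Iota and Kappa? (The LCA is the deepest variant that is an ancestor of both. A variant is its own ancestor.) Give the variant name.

Answer: Beta

Derivation:
Path from root to Iota: Beta -> Iota
  ancestors of Iota: {Beta, Iota}
Path from root to Kappa: Beta -> Kappa
  ancestors of Kappa: {Beta, Kappa}
Common ancestors: {Beta}
Walk up from Kappa: Kappa (not in ancestors of Iota), Beta (in ancestors of Iota)
Deepest common ancestor (LCA) = Beta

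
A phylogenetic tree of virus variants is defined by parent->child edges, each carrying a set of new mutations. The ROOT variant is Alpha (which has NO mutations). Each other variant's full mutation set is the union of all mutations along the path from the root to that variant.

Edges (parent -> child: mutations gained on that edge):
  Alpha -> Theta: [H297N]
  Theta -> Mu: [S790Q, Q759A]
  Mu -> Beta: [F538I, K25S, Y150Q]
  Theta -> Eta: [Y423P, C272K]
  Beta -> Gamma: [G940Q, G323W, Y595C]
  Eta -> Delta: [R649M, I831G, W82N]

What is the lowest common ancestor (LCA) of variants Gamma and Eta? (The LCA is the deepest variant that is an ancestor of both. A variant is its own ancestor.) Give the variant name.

Answer: Theta

Derivation:
Path from root to Gamma: Alpha -> Theta -> Mu -> Beta -> Gamma
  ancestors of Gamma: {Alpha, Theta, Mu, Beta, Gamma}
Path from root to Eta: Alpha -> Theta -> Eta
  ancestors of Eta: {Alpha, Theta, Eta}
Common ancestors: {Alpha, Theta}
Walk up from Eta: Eta (not in ancestors of Gamma), Theta (in ancestors of Gamma), Alpha (in ancestors of Gamma)
Deepest common ancestor (LCA) = Theta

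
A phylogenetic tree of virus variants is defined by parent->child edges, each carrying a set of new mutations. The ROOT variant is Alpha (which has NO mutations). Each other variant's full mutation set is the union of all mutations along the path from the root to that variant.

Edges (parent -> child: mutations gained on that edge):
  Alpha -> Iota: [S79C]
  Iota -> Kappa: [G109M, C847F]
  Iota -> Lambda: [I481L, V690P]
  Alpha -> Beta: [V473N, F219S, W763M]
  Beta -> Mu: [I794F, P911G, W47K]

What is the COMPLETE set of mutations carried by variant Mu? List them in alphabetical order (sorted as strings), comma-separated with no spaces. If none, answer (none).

Answer: F219S,I794F,P911G,V473N,W47K,W763M

Derivation:
At Alpha: gained [] -> total []
At Beta: gained ['V473N', 'F219S', 'W763M'] -> total ['F219S', 'V473N', 'W763M']
At Mu: gained ['I794F', 'P911G', 'W47K'] -> total ['F219S', 'I794F', 'P911G', 'V473N', 'W47K', 'W763M']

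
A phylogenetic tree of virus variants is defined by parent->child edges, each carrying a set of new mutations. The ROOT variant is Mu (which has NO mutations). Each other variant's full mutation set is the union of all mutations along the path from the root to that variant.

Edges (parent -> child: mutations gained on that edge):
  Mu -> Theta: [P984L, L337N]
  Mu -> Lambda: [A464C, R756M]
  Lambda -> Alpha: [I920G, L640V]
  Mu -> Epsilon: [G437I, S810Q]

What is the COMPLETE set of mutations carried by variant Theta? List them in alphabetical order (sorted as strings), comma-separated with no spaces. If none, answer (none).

Answer: L337N,P984L

Derivation:
At Mu: gained [] -> total []
At Theta: gained ['P984L', 'L337N'] -> total ['L337N', 'P984L']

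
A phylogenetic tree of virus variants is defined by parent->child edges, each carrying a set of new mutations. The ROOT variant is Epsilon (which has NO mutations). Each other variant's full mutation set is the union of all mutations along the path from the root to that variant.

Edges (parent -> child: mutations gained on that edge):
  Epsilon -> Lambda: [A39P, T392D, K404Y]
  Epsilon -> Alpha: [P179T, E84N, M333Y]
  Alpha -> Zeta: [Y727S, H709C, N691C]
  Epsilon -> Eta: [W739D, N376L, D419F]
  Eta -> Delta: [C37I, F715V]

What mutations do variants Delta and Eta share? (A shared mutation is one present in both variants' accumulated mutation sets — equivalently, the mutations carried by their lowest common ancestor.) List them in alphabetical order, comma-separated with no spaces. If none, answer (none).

Accumulating mutations along path to Delta:
  At Epsilon: gained [] -> total []
  At Eta: gained ['W739D', 'N376L', 'D419F'] -> total ['D419F', 'N376L', 'W739D']
  At Delta: gained ['C37I', 'F715V'] -> total ['C37I', 'D419F', 'F715V', 'N376L', 'W739D']
Mutations(Delta) = ['C37I', 'D419F', 'F715V', 'N376L', 'W739D']
Accumulating mutations along path to Eta:
  At Epsilon: gained [] -> total []
  At Eta: gained ['W739D', 'N376L', 'D419F'] -> total ['D419F', 'N376L', 'W739D']
Mutations(Eta) = ['D419F', 'N376L', 'W739D']
Intersection: ['C37I', 'D419F', 'F715V', 'N376L', 'W739D'] ∩ ['D419F', 'N376L', 'W739D'] = ['D419F', 'N376L', 'W739D']

Answer: D419F,N376L,W739D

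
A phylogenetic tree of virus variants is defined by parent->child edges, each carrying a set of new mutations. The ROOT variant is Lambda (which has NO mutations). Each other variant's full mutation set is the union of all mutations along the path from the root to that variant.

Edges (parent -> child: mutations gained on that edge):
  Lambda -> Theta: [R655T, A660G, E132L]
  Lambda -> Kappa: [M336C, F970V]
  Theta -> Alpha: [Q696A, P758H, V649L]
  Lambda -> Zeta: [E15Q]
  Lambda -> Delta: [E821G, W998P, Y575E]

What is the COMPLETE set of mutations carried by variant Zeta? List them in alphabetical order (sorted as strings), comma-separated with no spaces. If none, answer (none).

At Lambda: gained [] -> total []
At Zeta: gained ['E15Q'] -> total ['E15Q']

Answer: E15Q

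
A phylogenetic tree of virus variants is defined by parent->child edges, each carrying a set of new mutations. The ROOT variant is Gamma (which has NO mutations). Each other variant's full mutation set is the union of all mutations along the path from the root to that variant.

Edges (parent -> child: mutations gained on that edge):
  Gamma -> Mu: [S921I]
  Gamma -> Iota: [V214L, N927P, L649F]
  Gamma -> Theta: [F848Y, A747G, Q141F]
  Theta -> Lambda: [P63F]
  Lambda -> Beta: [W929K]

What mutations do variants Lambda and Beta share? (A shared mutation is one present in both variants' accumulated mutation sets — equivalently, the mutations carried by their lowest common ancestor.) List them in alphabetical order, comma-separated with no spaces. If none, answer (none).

Answer: A747G,F848Y,P63F,Q141F

Derivation:
Accumulating mutations along path to Lambda:
  At Gamma: gained [] -> total []
  At Theta: gained ['F848Y', 'A747G', 'Q141F'] -> total ['A747G', 'F848Y', 'Q141F']
  At Lambda: gained ['P63F'] -> total ['A747G', 'F848Y', 'P63F', 'Q141F']
Mutations(Lambda) = ['A747G', 'F848Y', 'P63F', 'Q141F']
Accumulating mutations along path to Beta:
  At Gamma: gained [] -> total []
  At Theta: gained ['F848Y', 'A747G', 'Q141F'] -> total ['A747G', 'F848Y', 'Q141F']
  At Lambda: gained ['P63F'] -> total ['A747G', 'F848Y', 'P63F', 'Q141F']
  At Beta: gained ['W929K'] -> total ['A747G', 'F848Y', 'P63F', 'Q141F', 'W929K']
Mutations(Beta) = ['A747G', 'F848Y', 'P63F', 'Q141F', 'W929K']
Intersection: ['A747G', 'F848Y', 'P63F', 'Q141F'] ∩ ['A747G', 'F848Y', 'P63F', 'Q141F', 'W929K'] = ['A747G', 'F848Y', 'P63F', 'Q141F']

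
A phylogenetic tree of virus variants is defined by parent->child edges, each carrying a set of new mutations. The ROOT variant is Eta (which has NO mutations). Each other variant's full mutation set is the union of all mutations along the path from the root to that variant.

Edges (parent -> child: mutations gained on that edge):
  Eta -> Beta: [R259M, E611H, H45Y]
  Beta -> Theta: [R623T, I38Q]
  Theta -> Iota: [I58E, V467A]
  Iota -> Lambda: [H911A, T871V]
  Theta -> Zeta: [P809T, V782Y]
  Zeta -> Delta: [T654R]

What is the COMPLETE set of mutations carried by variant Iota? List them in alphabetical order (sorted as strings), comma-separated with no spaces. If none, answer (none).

Answer: E611H,H45Y,I38Q,I58E,R259M,R623T,V467A

Derivation:
At Eta: gained [] -> total []
At Beta: gained ['R259M', 'E611H', 'H45Y'] -> total ['E611H', 'H45Y', 'R259M']
At Theta: gained ['R623T', 'I38Q'] -> total ['E611H', 'H45Y', 'I38Q', 'R259M', 'R623T']
At Iota: gained ['I58E', 'V467A'] -> total ['E611H', 'H45Y', 'I38Q', 'I58E', 'R259M', 'R623T', 'V467A']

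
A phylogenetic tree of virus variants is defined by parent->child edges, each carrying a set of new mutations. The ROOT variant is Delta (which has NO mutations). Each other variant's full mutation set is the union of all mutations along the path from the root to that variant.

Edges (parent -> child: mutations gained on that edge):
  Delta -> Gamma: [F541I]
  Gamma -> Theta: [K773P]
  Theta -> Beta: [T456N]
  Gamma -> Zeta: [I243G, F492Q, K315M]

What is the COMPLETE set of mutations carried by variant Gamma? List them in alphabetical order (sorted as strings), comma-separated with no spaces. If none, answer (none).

At Delta: gained [] -> total []
At Gamma: gained ['F541I'] -> total ['F541I']

Answer: F541I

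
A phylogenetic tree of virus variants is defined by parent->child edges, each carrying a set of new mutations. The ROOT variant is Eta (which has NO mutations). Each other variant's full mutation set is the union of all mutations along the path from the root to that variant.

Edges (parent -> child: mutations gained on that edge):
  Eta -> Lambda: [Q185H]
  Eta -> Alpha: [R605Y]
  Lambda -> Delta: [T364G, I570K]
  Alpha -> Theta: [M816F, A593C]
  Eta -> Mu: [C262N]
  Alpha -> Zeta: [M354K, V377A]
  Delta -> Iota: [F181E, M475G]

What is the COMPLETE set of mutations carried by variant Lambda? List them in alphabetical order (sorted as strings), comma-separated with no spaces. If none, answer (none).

Answer: Q185H

Derivation:
At Eta: gained [] -> total []
At Lambda: gained ['Q185H'] -> total ['Q185H']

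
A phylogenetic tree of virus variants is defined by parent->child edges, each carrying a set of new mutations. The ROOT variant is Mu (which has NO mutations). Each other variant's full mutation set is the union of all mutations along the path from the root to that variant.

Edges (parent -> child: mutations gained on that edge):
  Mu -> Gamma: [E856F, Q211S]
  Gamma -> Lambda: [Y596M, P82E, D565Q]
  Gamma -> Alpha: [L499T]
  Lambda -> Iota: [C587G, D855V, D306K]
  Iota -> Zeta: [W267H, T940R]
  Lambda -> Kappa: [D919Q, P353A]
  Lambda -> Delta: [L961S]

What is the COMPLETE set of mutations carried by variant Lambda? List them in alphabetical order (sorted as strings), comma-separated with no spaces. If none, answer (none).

Answer: D565Q,E856F,P82E,Q211S,Y596M

Derivation:
At Mu: gained [] -> total []
At Gamma: gained ['E856F', 'Q211S'] -> total ['E856F', 'Q211S']
At Lambda: gained ['Y596M', 'P82E', 'D565Q'] -> total ['D565Q', 'E856F', 'P82E', 'Q211S', 'Y596M']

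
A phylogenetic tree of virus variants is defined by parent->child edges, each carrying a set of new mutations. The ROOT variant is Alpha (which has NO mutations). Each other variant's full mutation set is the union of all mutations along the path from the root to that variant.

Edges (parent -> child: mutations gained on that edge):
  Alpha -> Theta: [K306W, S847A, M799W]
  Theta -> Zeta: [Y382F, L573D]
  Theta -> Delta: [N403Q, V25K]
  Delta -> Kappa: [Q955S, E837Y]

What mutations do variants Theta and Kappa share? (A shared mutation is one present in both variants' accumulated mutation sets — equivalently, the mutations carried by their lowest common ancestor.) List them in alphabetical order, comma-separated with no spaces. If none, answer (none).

Accumulating mutations along path to Theta:
  At Alpha: gained [] -> total []
  At Theta: gained ['K306W', 'S847A', 'M799W'] -> total ['K306W', 'M799W', 'S847A']
Mutations(Theta) = ['K306W', 'M799W', 'S847A']
Accumulating mutations along path to Kappa:
  At Alpha: gained [] -> total []
  At Theta: gained ['K306W', 'S847A', 'M799W'] -> total ['K306W', 'M799W', 'S847A']
  At Delta: gained ['N403Q', 'V25K'] -> total ['K306W', 'M799W', 'N403Q', 'S847A', 'V25K']
  At Kappa: gained ['Q955S', 'E837Y'] -> total ['E837Y', 'K306W', 'M799W', 'N403Q', 'Q955S', 'S847A', 'V25K']
Mutations(Kappa) = ['E837Y', 'K306W', 'M799W', 'N403Q', 'Q955S', 'S847A', 'V25K']
Intersection: ['K306W', 'M799W', 'S847A'] ∩ ['E837Y', 'K306W', 'M799W', 'N403Q', 'Q955S', 'S847A', 'V25K'] = ['K306W', 'M799W', 'S847A']

Answer: K306W,M799W,S847A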